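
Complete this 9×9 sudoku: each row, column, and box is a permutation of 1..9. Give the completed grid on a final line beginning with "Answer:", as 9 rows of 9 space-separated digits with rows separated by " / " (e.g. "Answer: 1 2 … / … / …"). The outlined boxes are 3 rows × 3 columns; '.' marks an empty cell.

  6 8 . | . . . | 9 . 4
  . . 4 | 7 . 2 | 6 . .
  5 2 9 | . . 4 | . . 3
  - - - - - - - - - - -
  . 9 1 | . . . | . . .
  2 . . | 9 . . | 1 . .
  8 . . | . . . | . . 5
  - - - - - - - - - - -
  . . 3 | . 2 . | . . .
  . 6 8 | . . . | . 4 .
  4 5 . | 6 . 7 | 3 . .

Step 1. [r6c8∈{2,3,6,7,9}] across row 6, 9 lands solely at r6c8, so r6c8=9.
Step 2. [r2c5∈{1,3,5,8,9}] in row 2, 9 fits only at r2c5 ⇒ r2c5=9.
Step 3. [r1c8∈{1,2,5,7}] 2 has one home in row 1: r1c8. So r1c8=2.
Step 4. [r7c4∈{1,4,5,8}] across row 7, 4 lands solely at r7c4. So r7c4=4.
Step 5. [r3c5∈{1,6,8}] r3c5 is the only open cell in row 3 admitting 6 ⇒ r3c5=6.
Step 6. [r9c9∈{1,2,8,9}] row 9 places 9 nowhere but r9c9 ⇒ r9c9=9.
Step 7. [r3c4∈{1,8}] r3c4 is the only open cell in box 2 admitting 8, so r3c4=8.
Step 8. [r3c8∈{1,7}] r3c8 is the only open cell in row 3 admitting 1, so r3c8=1.
Step 9. [r9c5∈{1,8}] across row 9, 1 lands solely at r9c5, so r9c5=1.
Step 10. [r7c6∈{5,8,9}] 8 has one home in box 8: r7c6. So r7c6=8.
Step 11. [r4c7∈{2,4,7,8}] r4c7 is the only open cell in col 7 admitting 8. So r4c7=8.
Step 12. [r4c5∈{3,4,5,7}] in row 4, 4 fits only at r4c5 ⇒ r4c5=4.
Step 13. [r5c3∈{5,6,7}] col 3 places 5 nowhere but r5c3 ⇒ r5c3=5.
Step 14. [r8c6∈{3,5,9}] col 6 places 9 nowhere but r8c6. So r8c6=9.
Step 15. [r6c7∈{2,4,7}] 4 has one home in col 7: r6c7. So r6c7=4.
Step 16. [r4c9∈{2,6,7}] box 6 places 2 nowhere but r4c9, so r4c9=2.
Step 17. [r8c7∈{2,5,7}] 2 has one home in row 8: r8c7 ⇒ r8c7=2.
Step 18. [r5c5∈{3,7,8}] 8 has one home in row 5: r5c5. So r5c5=8.
Step 19. [r6c5∈{3,7}] r6c5 is the only open cell in col 5 admitting 7. So r6c5=7.
Step 20. [r6c2∈{3}] r6c2 has the single candidate 3, so r6c2=3.
Step 21. [r4c1∈{7}] only 7 remains possible at r4c1, so r4c1=7.
Step 22. [r8c9∈{1,7}] in row 8, 7 fits only at r8c9 ⇒ r8c9=7.
Step 23. [r5c9∈{6}] r5c9's peers cover all but 6. So r5c9=6.
Step 24. [r5c6∈{3}] nothing but 3 survives at r5c6. So r5c6=3.
Step 25. [r8c1∈{1}] r8c1 is down to just 1 ⇒ r8c1=1.
Step 26. [r4c4∈{5}] r4c4 is down to just 5 ⇒ r4c4=5.
Step 27. [r8c4∈{3}] only 3 remains possible at r8c4. So r8c4=3.
Step 28. [r1c4∈{1}] r1c4 is down to just 1 ⇒ r1c4=1.
Step 29. [r2c8∈{5,8}] across row 2, 5 lands solely at r2c8, so r2c8=5.
Step 30. [r4c6∈{6}] r4c6 is down to just 6 ⇒ r4c6=6.
Step 31. [r1c6∈{5}] r1c6 is down to just 5, so r1c6=5.
Step 32. [r8c5∈{5}] nothing but 5 survives at r8c5 ⇒ r8c5=5.
Step 33. [r6c4∈{2}] r6c4 has the single candidate 2. So r6c4=2.
Step 34. [r2c9∈{8}] r2c9 has the single candidate 8. So r2c9=8.
Step 35. [r7c7∈{5}] only 5 remains possible at r7c7. So r7c7=5.
Step 36. [r6c6∈{1}] nothing but 1 survives at r6c6 ⇒ r6c6=1.
Step 37. [r4c8∈{3}] nothing but 3 survives at r4c8 ⇒ r4c8=3.
Step 38. [r7c9∈{1}] r7c9's peers cover all but 1, so r7c9=1.
Step 39. [r2c1∈{3}] r2c1's peers cover all but 3, so r2c1=3.
Step 40. [r9c8∈{8}] r9c8 is down to just 8, so r9c8=8.
Step 41. [r7c1∈{9}] r7c1 is down to just 9. So r7c1=9.
Step 42. [r6c3∈{6}] r6c3 has the single candidate 6 ⇒ r6c3=6.
Step 43. [r3c7∈{7}] r3c7 is down to just 7 ⇒ r3c7=7.
Step 44. [r2c2∈{1}] nothing but 1 survives at r2c2, so r2c2=1.
Step 45. [r1c5∈{3}] r1c5's peers cover all but 3, so r1c5=3.
Step 46. [r7c8∈{6}] r7c8 is down to just 6. So r7c8=6.
Step 47. [r1c3∈{7}] r1c3 has the single candidate 7 ⇒ r1c3=7.
Step 48. [r9c3∈{2}] only 2 remains possible at r9c3 ⇒ r9c3=2.
Step 49. [r5c8∈{7}] r5c8's peers cover all but 7. So r5c8=7.
Step 50. [r7c2∈{7}] r7c2 has the single candidate 7. So r7c2=7.
Step 51. [r5c2∈{4}] r5c2's peers cover all but 4 ⇒ r5c2=4.

Answer: 6 8 7 1 3 5 9 2 4 / 3 1 4 7 9 2 6 5 8 / 5 2 9 8 6 4 7 1 3 / 7 9 1 5 4 6 8 3 2 / 2 4 5 9 8 3 1 7 6 / 8 3 6 2 7 1 4 9 5 / 9 7 3 4 2 8 5 6 1 / 1 6 8 3 5 9 2 4 7 / 4 5 2 6 1 7 3 8 9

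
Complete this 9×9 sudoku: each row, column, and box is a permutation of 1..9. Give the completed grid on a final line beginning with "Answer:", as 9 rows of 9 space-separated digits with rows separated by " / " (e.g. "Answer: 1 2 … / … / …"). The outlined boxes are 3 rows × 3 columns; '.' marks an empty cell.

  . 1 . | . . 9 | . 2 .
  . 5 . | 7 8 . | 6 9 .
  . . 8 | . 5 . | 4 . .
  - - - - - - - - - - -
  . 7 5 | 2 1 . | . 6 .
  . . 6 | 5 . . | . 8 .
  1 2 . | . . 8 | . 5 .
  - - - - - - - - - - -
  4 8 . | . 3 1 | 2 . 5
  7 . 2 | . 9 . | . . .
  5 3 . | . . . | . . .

Step 1. [r7c4∈{6}] r7c4 has the single candidate 6. So r7c4=6.
Step 2. [r9c9∈{1,4,6,7,8,9}] r9c9 is the only open cell in row 9 admitting 6, so r9c9=6.
Step 3. [r9c7∈{1,7,8,9}] across box 9, 9 lands solely at r9c7, so r9c7=9.
Step 4. [r4c7∈{3}] nothing but 3 survives at r4c7 ⇒ r4c7=3.
Step 5. [r4c6∈{4}] r4c6 is down to just 4, so r4c6=4.
Step 6. [r3c6∈{2,3,6}] in col 6, 6 fits only at r3c6, so r3c6=6.
Step 7. [r2c9∈{1,3}] r2c9 is the only open cell in row 2 admitting 1. So r2c9=1.
Step 8. [r5c5∈{7}] r5c5's peers cover all but 7, so r5c5=7.
Step 9. [r1c3∈{3,4,7}] 7 has one home in col 3: r1c3. So r1c3=7.
Step 10. [r6c4∈{3,9}] 9 has one home in col 4: r6c4 ⇒ r6c4=9.
Step 11. [r3c1∈{2,3,9}] r3c1 is the only open cell in row 3 admitting 2, so r3c1=2.
Step 12. [r2c1∈{3}] r2c1 is down to just 3, so r2c1=3.
Step 13. [r5c2∈{4,9}] 4 has one home in col 2: r5c2, so r5c2=4.
Step 14. [r9c4∈{4,8}] in row 9, 8 fits only at r9c4. So r9c4=8.
Step 15. [r8c4∈{4}] r8c4's peers cover all but 4, so r8c4=4.
Step 16. [r4c9∈{9}] r4c9 has the single candidate 9. So r4c9=9.
Step 17. [r9c6∈{2,7}] 7 has one home in col 6: r9c6. So r9c6=7.
Step 18. [r1c4∈{3}] r1c4 has the single candidate 3 ⇒ r1c4=3.
Step 19. [r1c9∈{8}] r1c9's peers cover all but 8 ⇒ r1c9=8.
Step 20. [r8c9∈{3}] r8c9 is down to just 3. So r8c9=3.
Step 21. [r3c9∈{7}] r3c9 has the single candidate 7. So r3c9=7.
Step 22. [r8c8∈{1}] r8c8 has the single candidate 1, so r8c8=1.
Step 23. [r7c8∈{7}] r7c8 is down to just 7, so r7c8=7.
Step 24. [r4c1∈{8}] only 8 remains possible at r4c1 ⇒ r4c1=8.
Step 25. [r8c2∈{6}] r8c2's peers cover all but 6. So r8c2=6.
Step 26. [r3c4∈{1}] r3c4's peers cover all but 1, so r3c4=1.
Step 27. [r5c7∈{1}] nothing but 1 survives at r5c7. So r5c7=1.
Step 28. [r1c5∈{4}] r1c5 is down to just 4 ⇒ r1c5=4.
Step 29. [r3c2∈{9}] r3c2's peers cover all but 9 ⇒ r3c2=9.
Step 30. [r6c5∈{6}] only 6 remains possible at r6c5. So r6c5=6.
Step 31. [r1c1∈{6}] r1c1's peers cover all but 6, so r1c1=6.
Step 32. [r2c3∈{4}] nothing but 4 survives at r2c3. So r2c3=4.
Step 33. [r8c6∈{5}] only 5 remains possible at r8c6. So r8c6=5.
Step 34. [r9c3∈{1}] only 1 remains possible at r9c3 ⇒ r9c3=1.
Step 35. [r5c1∈{9}] r5c1 is down to just 9, so r5c1=9.
Step 36. [r6c9∈{4}] nothing but 4 survives at r6c9, so r6c9=4.
Step 37. [r5c9∈{2}] r5c9's peers cover all but 2 ⇒ r5c9=2.
Step 38. [r6c3∈{3}] only 3 remains possible at r6c3, so r6c3=3.
Step 39. [r2c6∈{2}] r2c6 has the single candidate 2. So r2c6=2.
Step 40. [r8c7∈{8}] only 8 remains possible at r8c7 ⇒ r8c7=8.
Step 41. [r1c7∈{5}] r1c7 is down to just 5. So r1c7=5.
Step 42. [r6c7∈{7}] r6c7's peers cover all but 7. So r6c7=7.
Step 43. [r9c5∈{2}] r9c5 is down to just 2 ⇒ r9c5=2.
Step 44. [r7c3∈{9}] r7c3 has the single candidate 9, so r7c3=9.
Step 45. [r5c6∈{3}] r5c6 has the single candidate 3, so r5c6=3.
Step 46. [r9c8∈{4}] r9c8's peers cover all but 4. So r9c8=4.
Step 47. [r3c8∈{3}] r3c8 has the single candidate 3. So r3c8=3.

Answer: 6 1 7 3 4 9 5 2 8 / 3 5 4 7 8 2 6 9 1 / 2 9 8 1 5 6 4 3 7 / 8 7 5 2 1 4 3 6 9 / 9 4 6 5 7 3 1 8 2 / 1 2 3 9 6 8 7 5 4 / 4 8 9 6 3 1 2 7 5 / 7 6 2 4 9 5 8 1 3 / 5 3 1 8 2 7 9 4 6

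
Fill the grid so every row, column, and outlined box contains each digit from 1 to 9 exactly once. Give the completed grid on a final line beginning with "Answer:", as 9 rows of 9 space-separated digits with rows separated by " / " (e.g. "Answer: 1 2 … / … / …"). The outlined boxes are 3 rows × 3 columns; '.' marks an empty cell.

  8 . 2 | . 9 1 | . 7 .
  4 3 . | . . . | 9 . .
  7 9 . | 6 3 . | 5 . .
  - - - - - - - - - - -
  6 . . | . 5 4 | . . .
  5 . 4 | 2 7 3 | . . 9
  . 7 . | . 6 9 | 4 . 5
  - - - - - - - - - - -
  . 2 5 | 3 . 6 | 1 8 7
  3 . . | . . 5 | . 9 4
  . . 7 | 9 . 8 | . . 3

Step 1. [r3c3∈{1}] r3c3 is down to just 1, so r3c3=1.
Step 2. [r3c6∈{2}] r3c6 is down to just 2 ⇒ r3c6=2.
Step 3. [r9c1∈{1}] nothing but 1 survives at r9c1 ⇒ r9c1=1.
Step 4. [r2c3∈{6}] r2c3's peers cover all but 6 ⇒ r2c3=6.
Step 5. [r4c7∈{2,3,7,8}] r4c7 is the only open cell in row 4 admitting 7 ⇒ r4c7=7.
Step 6. [r8c3∈{8}] r8c3 has the single candidate 8 ⇒ r8c3=8.
Step 7. [r2c4∈{5,7,8}] across row 2, 5 lands solely at r2c4. So r2c4=5.
Step 8. [r5c7∈{6,8}] 8 has one home in col 7: r5c7. So r5c7=8.
Step 9. [r6c4∈{1,8}] row 6 places 8 nowhere but r6c4 ⇒ r6c4=8.
Step 10. [r6c8∈{1,2,3}] in row 6, 1 fits only at r6c8. So r6c8=1.
Step 11. [r2c8∈{2}] r2c8 has the single candidate 2 ⇒ r2c8=2.
Step 12. [r4c4∈{1}] only 1 remains possible at r4c4, so r4c4=1.
Step 13. [r9c2∈{4,6}] col 2 places 4 nowhere but r9c2 ⇒ r9c2=4.
Step 14. [r9c5∈{2}] only 2 remains possible at r9c5, so r9c5=2.
Step 15. [r9c7∈{6}] r9c7's peers cover all but 6, so r9c7=6.
Step 16. [r2c9∈{1,8}] r2c9 is the only open cell in row 2 admitting 1. So r2c9=1.
Step 17. [r4c8∈{3}] r4c8's peers cover all but 3, so r4c8=3.
Step 18. [r6c1∈{2}] r6c1 is down to just 2 ⇒ r6c1=2.
Step 19. [r3c9∈{8}] r3c9 is down to just 8 ⇒ r3c9=8.
Step 20. [r3c8∈{4}] nothing but 4 survives at r3c8. So r3c8=4.
Step 21. [r1c4∈{4}] only 4 remains possible at r1c4. So r1c4=4.
Step 22. [r9c8∈{5}] r9c8's peers cover all but 5. So r9c8=5.
Step 23. [r2c5∈{8}] r2c5 is down to just 8, so r2c5=8.
Step 24. [r8c4∈{7}] only 7 remains possible at r8c4, so r8c4=7.
Step 25. [r7c1∈{9}] nothing but 9 survives at r7c1 ⇒ r7c1=9.
Step 26. [r1c9∈{6}] r1c9 is down to just 6 ⇒ r1c9=6.
Step 27. [r2c6∈{7}] only 7 remains possible at r2c6, so r2c6=7.
Step 28. [r1c7∈{3}] nothing but 3 survives at r1c7 ⇒ r1c7=3.
Step 29. [r7c5∈{4}] r7c5 has the single candidate 4 ⇒ r7c5=4.
Step 30. [r8c2∈{6}] nothing but 6 survives at r8c2, so r8c2=6.
Step 31. [r1c2∈{5}] r1c2 is down to just 5, so r1c2=5.
Step 32. [r5c8∈{6}] r5c8's peers cover all but 6. So r5c8=6.
Step 33. [r4c9∈{2}] r4c9 has the single candidate 2, so r4c9=2.
Step 34. [r8c5∈{1}] r8c5's peers cover all but 1 ⇒ r8c5=1.
Step 35. [r6c3∈{3}] r6c3 has the single candidate 3 ⇒ r6c3=3.
Step 36. [r4c2∈{8}] r4c2's peers cover all but 8, so r4c2=8.
Step 37. [r4c3∈{9}] r4c3 has the single candidate 9, so r4c3=9.
Step 38. [r8c7∈{2}] nothing but 2 survives at r8c7, so r8c7=2.
Step 39. [r5c2∈{1}] r5c2 is down to just 1. So r5c2=1.

Answer: 8 5 2 4 9 1 3 7 6 / 4 3 6 5 8 7 9 2 1 / 7 9 1 6 3 2 5 4 8 / 6 8 9 1 5 4 7 3 2 / 5 1 4 2 7 3 8 6 9 / 2 7 3 8 6 9 4 1 5 / 9 2 5 3 4 6 1 8 7 / 3 6 8 7 1 5 2 9 4 / 1 4 7 9 2 8 6 5 3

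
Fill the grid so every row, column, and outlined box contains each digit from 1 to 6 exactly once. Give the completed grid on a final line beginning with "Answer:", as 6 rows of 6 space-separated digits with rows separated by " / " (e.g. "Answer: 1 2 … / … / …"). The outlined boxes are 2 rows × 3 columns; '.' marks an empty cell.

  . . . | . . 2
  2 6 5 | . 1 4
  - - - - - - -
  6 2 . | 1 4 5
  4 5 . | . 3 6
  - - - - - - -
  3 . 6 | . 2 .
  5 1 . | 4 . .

Step 1. [r1c4∈{3,5,6}] in col 4, 6 fits only at r1c4, so r1c4=6.
Step 2. [r1c3∈{1,3,4}] 4 has one home in col 3: r1c3. So r1c3=4.
Step 3. [r6c3∈{2}] nothing but 2 survives at r6c3. So r6c3=2.
Step 4. [r5c4∈{5}] r5c4's peers cover all but 5. So r5c4=5.
Step 5. [r4c4∈{2}] r4c4 has the single candidate 2. So r4c4=2.
Step 6. [r5c2∈{4}] r5c2's peers cover all but 4, so r5c2=4.
Step 7. [r1c5∈{5}] r1c5 is down to just 5, so r1c5=5.
Step 8. [r1c2∈{3}] nothing but 3 survives at r1c2, so r1c2=3.
Step 9. [r4c3∈{1}] only 1 remains possible at r4c3, so r4c3=1.
Step 10. [r2c4∈{3}] nothing but 3 survives at r2c4 ⇒ r2c4=3.
Step 11. [r5c6∈{1}] nothing but 1 survives at r5c6. So r5c6=1.
Step 12. [r6c5∈{6}] nothing but 6 survives at r6c5. So r6c5=6.
Step 13. [r6c6∈{3}] r6c6 has the single candidate 3. So r6c6=3.
Step 14. [r3c3∈{3}] nothing but 3 survives at r3c3. So r3c3=3.
Step 15. [r1c1∈{1}] r1c1 is down to just 1 ⇒ r1c1=1.

Answer: 1 3 4 6 5 2 / 2 6 5 3 1 4 / 6 2 3 1 4 5 / 4 5 1 2 3 6 / 3 4 6 5 2 1 / 5 1 2 4 6 3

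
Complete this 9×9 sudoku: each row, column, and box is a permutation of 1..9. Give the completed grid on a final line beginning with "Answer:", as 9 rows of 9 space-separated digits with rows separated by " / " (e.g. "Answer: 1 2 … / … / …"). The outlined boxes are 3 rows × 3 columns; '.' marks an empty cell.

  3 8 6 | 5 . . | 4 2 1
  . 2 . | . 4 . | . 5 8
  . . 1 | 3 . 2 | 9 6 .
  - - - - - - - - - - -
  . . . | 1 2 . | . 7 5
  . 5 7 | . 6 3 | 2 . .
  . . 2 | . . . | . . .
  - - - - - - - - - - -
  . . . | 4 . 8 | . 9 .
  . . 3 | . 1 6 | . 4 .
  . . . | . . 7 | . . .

Step 1. [r7c3∈{5}] nothing but 5 survives at r7c3. So r7c3=5.
Step 2. [r3c9∈{7}] r3c9 is down to just 7. So r3c9=7.
Step 3. [r1c6∈{9}] r1c6's peers cover all but 9. So r1c6=9.
Step 4. [r2c1∈{7,9}] r2c1 is the only open cell in box 1 admitting 7. So r2c1=7.
Step 5. [r2c7∈{3}] nothing but 3 survives at r2c7 ⇒ r2c7=3.
Step 6. [r9c5∈{3,5,9}] r9c5 is the only open cell in box 8 admitting 5 ⇒ r9c5=5.
Step 7. [r6c5∈{7,8,9}] 9 has one home in col 5: r6c5 ⇒ r6c5=9.
Step 8. [r8c9∈{2}] r8c9 has the single candidate 2. So r8c9=2.
Step 9. [r3c2∈{4}] r3c2 has the single candidate 4, so r3c2=4.
Step 10. [r4c2∈{3,6,9}] in row 4, 3 fits only at r4c2 ⇒ r4c2=3.
Step 11. [r7c1∈{1,2,6}] across row 7, 2 lands solely at r7c1, so r7c1=2.
Step 12. [r8c4∈{9}] nothing but 9 survives at r8c4 ⇒ r8c4=9.
Step 13. [r8c1∈{8}] only 8 remains possible at r8c1. So r8c1=8.
Step 14. [r9c2∈{1,6,9}] in col 2, 9 fits only at r9c2. So r9c2=9.
Step 15. [r4c6∈{4}] r4c6's peers cover all but 4, so r4c6=4.
Step 16. [r8c2∈{7}] r8c2's peers cover all but 7, so r8c2=7.
Step 17. [r7c7∈{1,6,7}] across row 7, 7 lands solely at r7c7. So r7c7=7.
Step 18. [r7c2∈{1,6}] row 7 places 1 nowhere but r7c2 ⇒ r7c2=1.
Step 19. [r9c1∈{4,6}] r9c1 is the only open cell in box 7 admitting 6 ⇒ r9c1=6.
Step 20. [r9c9∈{3}] r9c9 is down to just 3 ⇒ r9c9=3.
Step 21. [r4c7∈{6,8}] across row 4, 6 lands solely at r4c7. So r4c7=6.
Step 22. [r6c9∈{4}] r6c9 is down to just 4. So r6c9=4.
Step 23. [r6c1∈{1}] only 1 remains possible at r6c1 ⇒ r6c1=1.
Step 24. [r6c7∈{8}] r6c7 has the single candidate 8. So r6c7=8.
Step 25. [r4c1∈{9}] r4c1 is down to just 9, so r4c1=9.
Step 26. [r5c8∈{1}] only 1 remains possible at r5c8 ⇒ r5c8=1.
Step 27. [r3c5∈{8}] nothing but 8 survives at r3c5 ⇒ r3c5=8.
Step 28. [r8c7∈{5}] nothing but 5 survives at r8c7 ⇒ r8c7=5.
Step 29. [r4c3∈{8}] nothing but 8 survives at r4c3, so r4c3=8.
Step 30. [r7c5∈{3}] r7c5 is down to just 3 ⇒ r7c5=3.
Step 31. [r5c1∈{4}] r5c1 has the single candidate 4. So r5c1=4.
Step 32. [r6c6∈{5}] only 5 remains possible at r6c6, so r6c6=5.
Step 33. [r5c4∈{8}] r5c4 is down to just 8. So r5c4=8.
Step 34. [r9c8∈{8}] r9c8's peers cover all but 8. So r9c8=8.
Step 35. [r3c1∈{5}] nothing but 5 survives at r3c1 ⇒ r3c1=5.
Step 36. [r6c8∈{3}] r6c8 has the single candidate 3 ⇒ r6c8=3.
Step 37. [r9c3∈{4}] only 4 remains possible at r9c3. So r9c3=4.
Step 38. [r9c4∈{2}] r9c4's peers cover all but 2, so r9c4=2.
Step 39. [r2c6∈{1}] nothing but 1 survives at r2c6 ⇒ r2c6=1.
Step 40. [r7c9∈{6}] nothing but 6 survives at r7c9 ⇒ r7c9=6.
Step 41. [r6c2∈{6}] r6c2's peers cover all but 6, so r6c2=6.
Step 42. [r2c4∈{6}] only 6 remains possible at r2c4. So r2c4=6.
Step 43. [r6c4∈{7}] r6c4's peers cover all but 7 ⇒ r6c4=7.
Step 44. [r2c3∈{9}] nothing but 9 survives at r2c3 ⇒ r2c3=9.
Step 45. [r1c5∈{7}] nothing but 7 survives at r1c5 ⇒ r1c5=7.
Step 46. [r9c7∈{1}] r9c7's peers cover all but 1 ⇒ r9c7=1.
Step 47. [r5c9∈{9}] r5c9's peers cover all but 9 ⇒ r5c9=9.

Answer: 3 8 6 5 7 9 4 2 1 / 7 2 9 6 4 1 3 5 8 / 5 4 1 3 8 2 9 6 7 / 9 3 8 1 2 4 6 7 5 / 4 5 7 8 6 3 2 1 9 / 1 6 2 7 9 5 8 3 4 / 2 1 5 4 3 8 7 9 6 / 8 7 3 9 1 6 5 4 2 / 6 9 4 2 5 7 1 8 3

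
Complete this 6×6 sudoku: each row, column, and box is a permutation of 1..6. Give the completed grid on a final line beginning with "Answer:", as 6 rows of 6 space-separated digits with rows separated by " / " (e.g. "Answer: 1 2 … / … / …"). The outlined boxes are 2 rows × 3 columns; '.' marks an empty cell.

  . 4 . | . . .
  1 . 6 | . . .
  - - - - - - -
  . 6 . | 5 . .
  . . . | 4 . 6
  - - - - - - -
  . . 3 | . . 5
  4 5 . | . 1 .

Step 1. [r6c3∈{2}] r6c3 has the single candidate 2, so r6c3=2.
Step 2. [r6c6∈{3}] r6c6's peers cover all but 3 ⇒ r6c6=3.
Step 3. [r2c5∈{2,3,4,5}] 5 has one home in row 2: r2c5, so r2c5=5.
Step 4. [r1c4∈{1,2,3,6}] in col 4, 1 fits only at r1c4. So r1c4=1.
Step 5. [r1c6∈{2}] r1c6 has the single candidate 2. So r1c6=2.
Step 6. [r6c4∈{6}] nothing but 6 survives at r6c4. So r6c4=6.
Step 7. [r2c2∈{2,3}] r2c2 is the only open cell in row 2 admitting 2. So r2c2=2.
Step 8. [r1c1∈{3,5}] 3 has one home in box 1: r1c1 ⇒ r1c1=3.
Step 9. [r4c2∈{1,3}] 3 has one home in col 2: r4c2, so r4c2=3.
Step 10. [r4c5∈{2}] only 2 remains possible at r4c5 ⇒ r4c5=2.
Step 11. [r4c3∈{1,5}] 1 has one home in row 4: r4c3. So r4c3=1.
Step 12. [r3c5∈{3}] only 3 remains possible at r3c5, so r3c5=3.
Step 13. [r5c5∈{4}] nothing but 4 survives at r5c5. So r5c5=4.
Step 14. [r4c1∈{5}] only 5 remains possible at r4c1 ⇒ r4c1=5.
Step 15. [r3c6∈{1}] r3c6 is down to just 1 ⇒ r3c6=1.
Step 16. [r3c1∈{2}] r3c1 is down to just 2, so r3c1=2.
Step 17. [r2c4∈{3}] r2c4 is down to just 3, so r2c4=3.
Step 18. [r1c3∈{5}] r1c3 is down to just 5 ⇒ r1c3=5.
Step 19. [r2c6∈{4}] r2c6 has the single candidate 4 ⇒ r2c6=4.
Step 20. [r5c2∈{1}] r5c2 has the single candidate 1, so r5c2=1.
Step 21. [r5c4∈{2}] only 2 remains possible at r5c4, so r5c4=2.
Step 22. [r1c5∈{6}] r1c5 has the single candidate 6. So r1c5=6.
Step 23. [r5c1∈{6}] r5c1 has the single candidate 6, so r5c1=6.
Step 24. [r3c3∈{4}] r3c3 has the single candidate 4, so r3c3=4.

Answer: 3 4 5 1 6 2 / 1 2 6 3 5 4 / 2 6 4 5 3 1 / 5 3 1 4 2 6 / 6 1 3 2 4 5 / 4 5 2 6 1 3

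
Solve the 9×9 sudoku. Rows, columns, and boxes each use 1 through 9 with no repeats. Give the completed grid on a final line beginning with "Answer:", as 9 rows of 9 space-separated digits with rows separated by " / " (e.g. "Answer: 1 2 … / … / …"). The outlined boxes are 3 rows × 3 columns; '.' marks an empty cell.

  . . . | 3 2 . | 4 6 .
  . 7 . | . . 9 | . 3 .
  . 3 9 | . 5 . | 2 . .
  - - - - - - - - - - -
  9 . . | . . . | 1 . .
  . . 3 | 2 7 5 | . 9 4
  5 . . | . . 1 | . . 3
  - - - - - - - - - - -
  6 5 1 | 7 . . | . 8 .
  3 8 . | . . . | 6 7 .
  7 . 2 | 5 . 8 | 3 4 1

Step 1. [r4c9∈{2,5,6,7,8}] 6 has one home in col 9: r4c9. So r4c9=6.
Step 2. [r8c3∈{4}] only 4 remains possible at r8c3. So r8c3=4.
Step 3. [r2c3∈{5,6,8}] r2c3 is the only open cell in box 1 admitting 6. So r2c3=6.
Step 4. [r1c9∈{5,7,8,9}] r1c9 is the only open cell in row 1 admitting 9, so r1c9=9.
Step 5. [r1c2∈{1}] r1c2's peers cover all but 1. So r1c2=1.
Step 6. [r1c1∈{8}] only 8 remains possible at r1c1. So r1c1=8.
Step 7. [r3c1∈{4}] r3c1's peers cover all but 4 ⇒ r3c1=4.
Step 8. [r4c3∈{7,8}] r4c3 is the only open cell in row 4 admitting 7. So r4c3=7.
Step 9. [r6c3∈{8}] r6c3 is down to just 8 ⇒ r6c3=8.
Step 10. [r9c5∈{6,9}] across row 9, 6 lands solely at r9c5, so r9c5=6.
Step 11. [r6c4∈{4,6,9}] r6c4 is the only open cell in box 5 admitting 6. So r6c4=6.
Step 12. [r6c5∈{4,9}] across row 6, 9 lands solely at r6c5 ⇒ r6c5=9.
Step 13. [r8c9∈{2,5}] r8c9 is the only open cell in row 8 admitting 5 ⇒ r8c9=5.
Step 14. [r2c9∈{8}] r2c9's peers cover all but 8. So r2c9=8.
Step 15. [r4c5∈{3,4,8}] 8 has one home in col 5: r4c5, so r4c5=8.
Step 16. [r4c4∈{4}] only 4 remains possible at r4c4. So r4c4=4.
Step 17. [r2c4∈{1}] r2c4's peers cover all but 1, so r2c4=1.
Step 18. [r7c6∈{2,3,4}] in col 6, 4 fits only at r7c6 ⇒ r7c6=4.
Step 19. [r4c2∈{2}] r4c2 has the single candidate 2, so r4c2=2.
Step 20. [r3c9∈{7}] nothing but 7 survives at r3c9, so r3c9=7.
Step 21. [r5c1∈{1}] r5c1's peers cover all but 1, so r5c1=1.
Step 22. [r2c5∈{4}] r2c5's peers cover all but 4. So r2c5=4.
Step 23. [r4c8∈{5}] r4c8 has the single candidate 5. So r4c8=5.
Step 24. [r8c6∈{2}] nothing but 2 survives at r8c6, so r8c6=2.
Step 25. [r3c4∈{8}] r3c4's peers cover all but 8 ⇒ r3c4=8.
Step 26. [r5c7∈{8}] nothing but 8 survives at r5c7, so r5c7=8.
Step 27. [r7c9∈{2}] r7c9 has the single candidate 2, so r7c9=2.
Step 28. [r1c6∈{7}] r1c6 has the single candidate 7 ⇒ r1c6=7.
Step 29. [r6c7∈{7}] only 7 remains possible at r6c7, so r6c7=7.
Step 30. [r7c7∈{9}] r7c7 is down to just 9. So r7c7=9.
Step 31. [r5c2∈{6}] r5c2 has the single candidate 6, so r5c2=6.
Step 32. [r2c7∈{5}] only 5 remains possible at r2c7, so r2c7=5.
Step 33. [r9c2∈{9}] r9c2 is down to just 9 ⇒ r9c2=9.
Step 34. [r3c8∈{1}] r3c8 has the single candidate 1, so r3c8=1.
Step 35. [r6c2∈{4}] r6c2 has the single candidate 4 ⇒ r6c2=4.
Step 36. [r8c5∈{1}] r8c5 is down to just 1. So r8c5=1.
Step 37. [r1c3∈{5}] only 5 remains possible at r1c3. So r1c3=5.
Step 38. [r6c8∈{2}] nothing but 2 survives at r6c8, so r6c8=2.
Step 39. [r4c6∈{3}] r4c6's peers cover all but 3, so r4c6=3.
Step 40. [r8c4∈{9}] only 9 remains possible at r8c4, so r8c4=9.
Step 41. [r7c5∈{3}] r7c5 has the single candidate 3. So r7c5=3.
Step 42. [r2c1∈{2}] only 2 remains possible at r2c1 ⇒ r2c1=2.
Step 43. [r3c6∈{6}] nothing but 6 survives at r3c6 ⇒ r3c6=6.

Answer: 8 1 5 3 2 7 4 6 9 / 2 7 6 1 4 9 5 3 8 / 4 3 9 8 5 6 2 1 7 / 9 2 7 4 8 3 1 5 6 / 1 6 3 2 7 5 8 9 4 / 5 4 8 6 9 1 7 2 3 / 6 5 1 7 3 4 9 8 2 / 3 8 4 9 1 2 6 7 5 / 7 9 2 5 6 8 3 4 1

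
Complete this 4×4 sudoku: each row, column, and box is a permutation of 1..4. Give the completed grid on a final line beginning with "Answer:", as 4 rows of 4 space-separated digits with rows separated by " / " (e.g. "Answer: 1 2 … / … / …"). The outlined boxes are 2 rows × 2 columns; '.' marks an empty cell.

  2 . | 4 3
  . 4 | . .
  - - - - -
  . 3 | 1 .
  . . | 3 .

Step 1. [r3c4∈{2,4}] across row 3, 2 lands solely at r3c4. So r3c4=2.
Step 2. [r1c2∈{1}] nothing but 1 survives at r1c2 ⇒ r1c2=1.
Step 3. [r4c4∈{4}] nothing but 4 survives at r4c4, so r4c4=4.
Step 4. [r4c1∈{1}] r4c1 has the single candidate 1 ⇒ r4c1=1.
Step 5. [r3c1∈{4}] r3c1 has the single candidate 4. So r3c1=4.
Step 6. [r4c2∈{2}] only 2 remains possible at r4c2, so r4c2=2.
Step 7. [r2c1∈{3}] r2c1 has the single candidate 3, so r2c1=3.
Step 8. [r2c4∈{1}] only 1 remains possible at r2c4, so r2c4=1.
Step 9. [r2c3∈{2}] nothing but 2 survives at r2c3. So r2c3=2.

Answer: 2 1 4 3 / 3 4 2 1 / 4 3 1 2 / 1 2 3 4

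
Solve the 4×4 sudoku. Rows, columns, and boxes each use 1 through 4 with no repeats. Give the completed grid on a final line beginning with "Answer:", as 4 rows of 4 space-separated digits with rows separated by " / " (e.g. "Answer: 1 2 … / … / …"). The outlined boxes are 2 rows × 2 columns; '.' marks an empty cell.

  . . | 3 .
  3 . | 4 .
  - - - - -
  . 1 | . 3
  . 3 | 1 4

Step 1. [r2c2∈{2}] r2c2 is down to just 2 ⇒ r2c2=2.
Step 2. [r3c1∈{2,4}] r3c1 is the only open cell in row 3 admitting 4, so r3c1=4.
Step 3. [r1c1∈{1}] r1c1 has the single candidate 1. So r1c1=1.
Step 4. [r1c2∈{4}] r1c2 is down to just 4 ⇒ r1c2=4.
Step 5. [r2c4∈{1}] r2c4 is down to just 1 ⇒ r2c4=1.
Step 6. [r3c3∈{2}] r3c3's peers cover all but 2 ⇒ r3c3=2.
Step 7. [r1c4∈{2}] r1c4 is down to just 2. So r1c4=2.
Step 8. [r4c1∈{2}] nothing but 2 survives at r4c1. So r4c1=2.

Answer: 1 4 3 2 / 3 2 4 1 / 4 1 2 3 / 2 3 1 4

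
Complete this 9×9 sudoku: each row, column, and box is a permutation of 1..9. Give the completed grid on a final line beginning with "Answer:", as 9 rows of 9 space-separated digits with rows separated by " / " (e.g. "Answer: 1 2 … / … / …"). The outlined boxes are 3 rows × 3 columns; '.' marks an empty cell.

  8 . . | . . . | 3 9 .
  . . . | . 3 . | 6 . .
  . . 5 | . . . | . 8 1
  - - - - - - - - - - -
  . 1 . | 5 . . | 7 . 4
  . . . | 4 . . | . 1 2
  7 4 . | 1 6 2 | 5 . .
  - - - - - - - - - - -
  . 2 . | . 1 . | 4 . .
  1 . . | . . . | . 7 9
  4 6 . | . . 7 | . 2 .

Step 1. [r6c3∈{3,8,9}] across row 6, 9 lands solely at r6c3 ⇒ r6c3=9.
Step 2. [r8c7∈{8}] r8c7 has the single candidate 8 ⇒ r8c7=8.
Step 3. [r8c3∈{3}] r8c3's peers cover all but 3 ⇒ r8c3=3.
Step 4. [r1c2∈{7}] r1c2 has the single candidate 7, so r1c2=7.
Step 5. [r5c2∈{3,5,8}] col 2 places 8 nowhere but r5c2 ⇒ r5c2=8.
Step 6. [r1c9∈{5}] nothing but 5 survives at r1c9. So r1c9=5.
Step 7. [r2c6∈{1,4,5,8,9}] row 2 places 5 nowhere but r2c6, so r2c6=5.
Step 8. [r2c4∈{2,7,8,9}] r2c4 is the only open cell in row 2 admitting 8 ⇒ r2c4=8.
Step 9. [r7c1∈{5,9}] box 7 places 9 nowhere but r7c1. So r7c1=9.
Step 10. [r5c3∈{6}] only 6 remains possible at r5c3. So r5c3=6.
Step 11. [r2c1∈{2}] r2c1's peers cover all but 2, so r2c1=2.
Step 12. [r9c9∈{3}] r9c9 is down to just 3. So r9c9=3.
Step 13. [r4c1∈{3}] r4c1's peers cover all but 3 ⇒ r4c1=3.
Step 14. [r3c4∈{2,6,7,9}] col 4 places 7 nowhere but r3c4. So r3c4=7.
Step 15. [r1c6∈{1,4,6}] across col 6, 1 lands solely at r1c6, so r1c6=1.
Step 16. [r1c4∈{2,6}] 6 has one home in row 1: r1c4. So r1c4=6.
Step 17. [r1c5∈{2,4}] row 1 places 2 nowhere but r1c5. So r1c5=2.
Step 18. [r9c5∈{5,8,9}] row 9 places 5 nowhere but r9c5. So r9c5=5.
Step 19. [r7c6∈{3,6,8}] box 8 places 8 nowhere but r7c6 ⇒ r7c6=8.
Step 20. [r4c6∈{9}] r4c6 has the single candidate 9 ⇒ r4c6=9.
Step 21. [r3c6∈{4}] r3c6 is down to just 4, so r3c6=4.
Step 22. [r7c9∈{6}] nothing but 6 survives at r7c9. So r7c9=6.
Step 23. [r2c8∈{4}] only 4 remains possible at r2c8. So r2c8=4.
Step 24. [r3c2∈{3,9}] in row 3, 3 fits only at r3c2 ⇒ r3c2=3.
Step 25. [r5c6∈{3}] only 3 remains possible at r5c6 ⇒ r5c6=3.
Step 26. [r2c9∈{7}] r2c9 has the single candidate 7. So r2c9=7.
Step 27. [r6c8∈{3}] only 3 remains possible at r6c8 ⇒ r6c8=3.
Step 28. [r8c2∈{5}] only 5 remains possible at r8c2, so r8c2=5.
Step 29. [r7c8∈{5}] r7c8 is down to just 5. So r7c8=5.
Step 30. [r8c6∈{6}] r8c6 has the single candidate 6 ⇒ r8c6=6.
Step 31. [r9c3∈{8}] nothing but 8 survives at r9c3. So r9c3=8.
Step 32. [r2c2∈{9}] nothing but 9 survives at r2c2 ⇒ r2c2=9.
Step 33. [r1c3∈{4}] r1c3 is down to just 4, so r1c3=4.
Step 34. [r6c9∈{8}] r6c9 has the single candidate 8, so r6c9=8.
Step 35. [r7c3∈{7}] r7c3 has the single candidate 7. So r7c3=7.
Step 36. [r5c7∈{9}] r5c7 has the single candidate 9 ⇒ r5c7=9.
Step 37. [r4c5∈{8}] nothing but 8 survives at r4c5. So r4c5=8.
Step 38. [r8c5∈{4}] nothing but 4 survives at r8c5 ⇒ r8c5=4.
Step 39. [r3c1∈{6}] r3c1's peers cover all but 6 ⇒ r3c1=6.
Step 40. [r9c4∈{9}] only 9 remains possible at r9c4. So r9c4=9.
Step 41. [r3c7∈{2}] only 2 remains possible at r3c7. So r3c7=2.
Step 42. [r9c7∈{1}] r9c7 is down to just 1 ⇒ r9c7=1.
Step 43. [r5c1∈{5}] nothing but 5 survives at r5c1, so r5c1=5.
Step 44. [r5c5∈{7}] r5c5 is down to just 7. So r5c5=7.
Step 45. [r4c3∈{2}] r4c3 is down to just 2. So r4c3=2.
Step 46. [r3c5∈{9}] r3c5 has the single candidate 9. So r3c5=9.
Step 47. [r8c4∈{2}] r8c4 has the single candidate 2 ⇒ r8c4=2.
Step 48. [r7c4∈{3}] r7c4 has the single candidate 3. So r7c4=3.
Step 49. [r4c8∈{6}] nothing but 6 survives at r4c8 ⇒ r4c8=6.
Step 50. [r2c3∈{1}] r2c3's peers cover all but 1 ⇒ r2c3=1.

Answer: 8 7 4 6 2 1 3 9 5 / 2 9 1 8 3 5 6 4 7 / 6 3 5 7 9 4 2 8 1 / 3 1 2 5 8 9 7 6 4 / 5 8 6 4 7 3 9 1 2 / 7 4 9 1 6 2 5 3 8 / 9 2 7 3 1 8 4 5 6 / 1 5 3 2 4 6 8 7 9 / 4 6 8 9 5 7 1 2 3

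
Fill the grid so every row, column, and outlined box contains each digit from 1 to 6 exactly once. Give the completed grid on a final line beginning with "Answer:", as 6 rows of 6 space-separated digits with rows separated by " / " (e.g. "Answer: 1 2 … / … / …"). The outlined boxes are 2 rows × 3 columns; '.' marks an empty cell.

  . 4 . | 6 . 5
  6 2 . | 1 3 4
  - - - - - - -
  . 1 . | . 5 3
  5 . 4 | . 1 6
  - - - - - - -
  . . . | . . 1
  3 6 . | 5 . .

Step 1. [r6c6∈{2}] r6c6's peers cover all but 2. So r6c6=2.
Step 2. [r3c1∈{2}] r3c1 has the single candidate 2. So r3c1=2.
Step 3. [r6c5∈{4}] only 4 remains possible at r6c5, so r6c5=4.
Step 4. [r6c3∈{1}] r6c3's peers cover all but 1. So r6c3=1.
Step 5. [r5c3∈{2,5}] across row 5, 2 lands solely at r5c3. So r5c3=2.
Step 6. [r2c3∈{5}] r2c3 has the single candidate 5, so r2c3=5.
Step 7. [r3c3∈{6}] r3c3 has the single candidate 6 ⇒ r3c3=6.
Step 8. [r5c4∈{3}] r5c4 is down to just 3. So r5c4=3.
Step 9. [r1c5∈{2}] r1c5 is down to just 2 ⇒ r1c5=2.
Step 10. [r5c5∈{6}] only 6 remains possible at r5c5 ⇒ r5c5=6.
Step 11. [r3c4∈{4}] only 4 remains possible at r3c4 ⇒ r3c4=4.
Step 12. [r4c4∈{2}] nothing but 2 survives at r4c4. So r4c4=2.
Step 13. [r5c2∈{5}] only 5 remains possible at r5c2 ⇒ r5c2=5.
Step 14. [r4c2∈{3}] only 3 remains possible at r4c2 ⇒ r4c2=3.
Step 15. [r1c1∈{1}] nothing but 1 survives at r1c1 ⇒ r1c1=1.
Step 16. [r1c3∈{3}] nothing but 3 survives at r1c3 ⇒ r1c3=3.
Step 17. [r5c1∈{4}] only 4 remains possible at r5c1 ⇒ r5c1=4.

Answer: 1 4 3 6 2 5 / 6 2 5 1 3 4 / 2 1 6 4 5 3 / 5 3 4 2 1 6 / 4 5 2 3 6 1 / 3 6 1 5 4 2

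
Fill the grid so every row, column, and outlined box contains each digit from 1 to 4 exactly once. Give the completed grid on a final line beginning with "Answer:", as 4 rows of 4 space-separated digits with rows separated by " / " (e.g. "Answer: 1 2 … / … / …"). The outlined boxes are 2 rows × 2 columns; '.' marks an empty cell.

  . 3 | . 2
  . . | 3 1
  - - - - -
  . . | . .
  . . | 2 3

Step 1. [r3c3∈{1,4}] 1 has one home in col 3: r3c3. So r3c3=1.
Step 2. [r1c1∈{1,4}] across row 1, 1 lands solely at r1c1 ⇒ r1c1=1.
Step 3. [r4c1∈{4}] r4c1's peers cover all but 4. So r4c1=4.
Step 4. [r3c2∈{2}] only 2 remains possible at r3c2 ⇒ r3c2=2.
Step 5. [r4c2∈{1}] r4c2 has the single candidate 1. So r4c2=1.
Step 6. [r3c1∈{3}] r3c1 is down to just 3. So r3c1=3.
Step 7. [r2c2∈{4}] only 4 remains possible at r2c2. So r2c2=4.
Step 8. [r3c4∈{4}] nothing but 4 survives at r3c4 ⇒ r3c4=4.
Step 9. [r1c3∈{4}] r1c3's peers cover all but 4, so r1c3=4.
Step 10. [r2c1∈{2}] r2c1's peers cover all but 2. So r2c1=2.

Answer: 1 3 4 2 / 2 4 3 1 / 3 2 1 4 / 4 1 2 3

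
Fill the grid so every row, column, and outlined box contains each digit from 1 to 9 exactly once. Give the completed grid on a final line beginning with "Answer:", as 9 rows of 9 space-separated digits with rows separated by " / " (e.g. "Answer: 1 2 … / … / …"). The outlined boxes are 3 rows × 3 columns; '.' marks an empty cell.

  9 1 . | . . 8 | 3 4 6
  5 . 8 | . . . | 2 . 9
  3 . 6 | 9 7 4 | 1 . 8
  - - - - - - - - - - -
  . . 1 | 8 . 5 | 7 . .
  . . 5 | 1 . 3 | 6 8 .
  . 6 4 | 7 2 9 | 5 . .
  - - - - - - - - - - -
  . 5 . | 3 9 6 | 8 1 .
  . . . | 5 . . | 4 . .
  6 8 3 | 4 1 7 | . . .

Step 1. [r4c1∈{2}] nothing but 2 survives at r4c1, so r4c1=2.
Step 2. [r8c6∈{2}] r8c6's peers cover all but 2, so r8c6=2.
Step 3. [r6c8∈{3}] r6c8 has the single candidate 3, so r6c8=3.
Step 4. [r1c3∈{2,7}] r1c3 is the only open cell in row 1 admitting 7, so r1c3=7.
Step 5. [r9c8∈{2,5,9}] r9c8 is the only open cell in col 8 admitting 2. So r9c8=2.
Step 6. [r5c1∈{7}] r5c1 is down to just 7. So r5c1=7.
Step 7. [r8c2∈{7,9}] across col 2, 7 lands solely at r8c2. So r8c2=7.
Step 8. [r4c9∈{4}] nothing but 4 survives at r4c9. So r4c9=4.
Step 9. [r4c8∈{9}] nothing but 9 survives at r4c8, so r4c8=9.
Step 10. [r2c5∈{3,6}] in row 2, 3 fits only at r2c5. So r2c5=3.
Step 11. [r8c5∈{8}] r8c5 is down to just 8. So r8c5=8.
Step 12. [r8c1∈{1}] r8c1 is down to just 1 ⇒ r8c1=1.
Step 13. [r1c4∈{2}] r1c4 has the single candidate 2. So r1c4=2.
Step 14. [r2c4∈{6}] r2c4's peers cover all but 6, so r2c4=6.
Step 15. [r8c8∈{6}] r8c8's peers cover all but 6. So r8c8=6.
Step 16. [r5c2∈{9}] r5c2 is down to just 9. So r5c2=9.
Step 17. [r7c3∈{2}] nothing but 2 survives at r7c3 ⇒ r7c3=2.
Step 18. [r5c9∈{2}] only 2 remains possible at r5c9, so r5c9=2.
Step 19. [r4c5∈{6}] r4c5 has the single candidate 6 ⇒ r4c5=6.
Step 20. [r2c8∈{7}] r2c8's peers cover all but 7. So r2c8=7.
Step 21. [r7c9∈{7}] nothing but 7 survives at r7c9 ⇒ r7c9=7.
Step 22. [r9c9∈{5}] r9c9's peers cover all but 5. So r9c9=5.
Step 23. [r5c5∈{4}] r5c5's peers cover all but 4, so r5c5=4.
Step 24. [r7c1∈{4}] nothing but 4 survives at r7c1 ⇒ r7c1=4.
Step 25. [r6c9∈{1}] r6c9's peers cover all but 1, so r6c9=1.
Step 26. [r4c2∈{3}] r4c2 is down to just 3. So r4c2=3.
Step 27. [r2c2∈{4}] only 4 remains possible at r2c2 ⇒ r2c2=4.
Step 28. [r3c8∈{5}] r3c8 is down to just 5 ⇒ r3c8=5.
Step 29. [r3c2∈{2}] nothing but 2 survives at r3c2 ⇒ r3c2=2.
Step 30. [r2c6∈{1}] r2c6 is down to just 1, so r2c6=1.
Step 31. [r6c1∈{8}] nothing but 8 survives at r6c1, so r6c1=8.
Step 32. [r1c5∈{5}] nothing but 5 survives at r1c5, so r1c5=5.
Step 33. [r8c9∈{3}] only 3 remains possible at r8c9 ⇒ r8c9=3.
Step 34. [r8c3∈{9}] r8c3 is down to just 9, so r8c3=9.
Step 35. [r9c7∈{9}] nothing but 9 survives at r9c7 ⇒ r9c7=9.

Answer: 9 1 7 2 5 8 3 4 6 / 5 4 8 6 3 1 2 7 9 / 3 2 6 9 7 4 1 5 8 / 2 3 1 8 6 5 7 9 4 / 7 9 5 1 4 3 6 8 2 / 8 6 4 7 2 9 5 3 1 / 4 5 2 3 9 6 8 1 7 / 1 7 9 5 8 2 4 6 3 / 6 8 3 4 1 7 9 2 5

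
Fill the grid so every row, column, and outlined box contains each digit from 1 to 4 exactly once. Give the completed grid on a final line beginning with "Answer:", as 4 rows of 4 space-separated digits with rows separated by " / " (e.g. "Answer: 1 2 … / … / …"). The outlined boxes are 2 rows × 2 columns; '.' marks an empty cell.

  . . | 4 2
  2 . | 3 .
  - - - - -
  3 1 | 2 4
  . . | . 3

Step 1. [r4c1∈{4}] r4c1 is down to just 4 ⇒ r4c1=4.
Step 2. [r4c2∈{2}] nothing but 2 survives at r4c2 ⇒ r4c2=2.
Step 3. [r2c2∈{4}] only 4 remains possible at r2c2, so r2c2=4.
Step 4. [r2c4∈{1}] only 1 remains possible at r2c4 ⇒ r2c4=1.
Step 5. [r1c1∈{1}] nothing but 1 survives at r1c1. So r1c1=1.
Step 6. [r1c2∈{3}] r1c2's peers cover all but 3 ⇒ r1c2=3.
Step 7. [r4c3∈{1}] nothing but 1 survives at r4c3 ⇒ r4c3=1.

Answer: 1 3 4 2 / 2 4 3 1 / 3 1 2 4 / 4 2 1 3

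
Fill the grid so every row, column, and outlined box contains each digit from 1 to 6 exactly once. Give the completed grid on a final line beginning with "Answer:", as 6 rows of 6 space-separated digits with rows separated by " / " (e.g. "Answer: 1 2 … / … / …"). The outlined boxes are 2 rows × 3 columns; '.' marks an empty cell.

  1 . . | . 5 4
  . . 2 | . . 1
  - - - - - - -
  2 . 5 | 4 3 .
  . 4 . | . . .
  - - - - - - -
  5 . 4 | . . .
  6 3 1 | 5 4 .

Step 1. [r3c6∈{6}] r3c6's peers cover all but 6, so r3c6=6.
Step 2. [r6c6∈{2}] r6c6's peers cover all but 2 ⇒ r6c6=2.
Step 3. [r2c5∈{6}] r2c5 is down to just 6. So r2c5=6.
Step 4. [r2c4∈{3}] r2c4 is down to just 3 ⇒ r2c4=3.
Step 5. [r4c5∈{1,2}] r4c5 is the only open cell in col 5 admitting 2 ⇒ r4c5=2.
Step 6. [r4c3∈{3,6}] in row 4, 6 fits only at r4c3 ⇒ r4c3=6.
Step 7. [r4c4∈{1}] only 1 remains possible at r4c4. So r4c4=1.
Step 8. [r5c6∈{3}] r5c6 has the single candidate 3 ⇒ r5c6=3.
Step 9. [r1c2∈{6}] nothing but 6 survives at r1c2, so r1c2=6.
Step 10. [r2c2∈{5}] r2c2 is down to just 5. So r2c2=5.
Step 11. [r2c1∈{4}] nothing but 4 survives at r2c1. So r2c1=4.
Step 12. [r5c5∈{1}] r5c5 is down to just 1. So r5c5=1.
Step 13. [r3c2∈{1}] r3c2's peers cover all but 1, so r3c2=1.
Step 14. [r1c4∈{2}] r1c4 has the single candidate 2 ⇒ r1c4=2.
Step 15. [r4c6∈{5}] nothing but 5 survives at r4c6. So r4c6=5.
Step 16. [r4c1∈{3}] r4c1 has the single candidate 3. So r4c1=3.
Step 17. [r1c3∈{3}] nothing but 3 survives at r1c3, so r1c3=3.
Step 18. [r5c4∈{6}] only 6 remains possible at r5c4. So r5c4=6.
Step 19. [r5c2∈{2}] r5c2 is down to just 2, so r5c2=2.

Answer: 1 6 3 2 5 4 / 4 5 2 3 6 1 / 2 1 5 4 3 6 / 3 4 6 1 2 5 / 5 2 4 6 1 3 / 6 3 1 5 4 2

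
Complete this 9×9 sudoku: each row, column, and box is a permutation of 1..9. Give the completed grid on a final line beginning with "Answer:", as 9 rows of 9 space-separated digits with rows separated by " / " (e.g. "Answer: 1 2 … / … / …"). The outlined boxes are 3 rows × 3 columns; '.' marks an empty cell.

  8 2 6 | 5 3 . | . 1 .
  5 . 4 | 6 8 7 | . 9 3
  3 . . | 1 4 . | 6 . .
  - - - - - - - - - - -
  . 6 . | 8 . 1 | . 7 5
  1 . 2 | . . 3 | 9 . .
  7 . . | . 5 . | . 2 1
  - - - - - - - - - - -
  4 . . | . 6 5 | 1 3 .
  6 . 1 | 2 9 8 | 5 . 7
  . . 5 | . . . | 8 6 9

Step 1. [r7c4∈{7}] r7c4 has the single candidate 7. So r7c4=7.
Step 2. [r5c4∈{4}] r5c4 is down to just 4, so r5c4=4.
Step 3. [r6c2∈{3,4,8,9}] across col 2, 4 lands solely at r6c2, so r6c2=4.
Step 4. [r6c3∈{3,8,9}] across row 6, 8 lands solely at r6c3. So r6c3=8.
Step 5. [r7c3∈{9}] only 9 remains possible at r7c3, so r7c3=9.
Step 6. [r4c7∈{3,4}] row 4 places 4 nowhere but r4c7, so r4c7=4.
Step 7. [r3c6∈{2,9}] r3c6 is the only open cell in col 6 admitting 2 ⇒ r3c6=2.
Step 8. [r3c9∈{8}] r3c9 has the single candidate 8. So r3c9=8.
Step 9. [r9c2∈{3,7}] 7 has one home in row 9: r9c2, so r9c2=7.
Step 10. [r6c6∈{6,9}] row 6 places 6 nowhere but r6c6. So r6c6=6.
Step 11. [r5c8∈{8}] r5c8 is down to just 8, so r5c8=8.
Step 12. [r5c9∈{6}] r5c9 has the single candidate 6. So r5c9=6.
Step 13. [r5c5∈{7}] r5c5's peers cover all but 7. So r5c5=7.
Step 14. [r9c1∈{2}] r9c1 has the single candidate 2. So r9c1=2.
Step 15. [r8c8∈{4}] r8c8 is down to just 4. So r8c8=4.
Step 16. [r1c7∈{7}] r1c7 is down to just 7, so r1c7=7.
Step 17. [r6c4∈{9}] r6c4 is down to just 9, so r6c4=9.
Step 18. [r9c5∈{1}] only 1 remains possible at r9c5, so r9c5=1.
Step 19. [r8c2∈{3}] nothing but 3 survives at r8c2. So r8c2=3.
Step 20. [r2c7∈{2}] r2c7's peers cover all but 2 ⇒ r2c7=2.
Step 21. [r9c6∈{4}] r9c6 is down to just 4, so r9c6=4.
Step 22. [r3c2∈{9}] only 9 remains possible at r3c2, so r3c2=9.
Step 23. [r3c3∈{7}] only 7 remains possible at r3c3 ⇒ r3c3=7.
Step 24. [r9c4∈{3}] r9c4's peers cover all but 3. So r9c4=3.
Step 25. [r1c9∈{4}] r1c9 is down to just 4, so r1c9=4.
Step 26. [r1c6∈{9}] nothing but 9 survives at r1c6, so r1c6=9.
Step 27. [r4c3∈{3}] only 3 remains possible at r4c3. So r4c3=3.
Step 28. [r7c2∈{8}] r7c2 has the single candidate 8. So r7c2=8.
Step 29. [r3c8∈{5}] r3c8's peers cover all but 5. So r3c8=5.
Step 30. [r6c7∈{3}] r6c7's peers cover all but 3 ⇒ r6c7=3.
Step 31. [r5c2∈{5}] r5c2's peers cover all but 5 ⇒ r5c2=5.
Step 32. [r7c9∈{2}] r7c9 is down to just 2. So r7c9=2.
Step 33. [r4c5∈{2}] nothing but 2 survives at r4c5 ⇒ r4c5=2.
Step 34. [r2c2∈{1}] nothing but 1 survives at r2c2, so r2c2=1.
Step 35. [r4c1∈{9}] r4c1's peers cover all but 9. So r4c1=9.

Answer: 8 2 6 5 3 9 7 1 4 / 5 1 4 6 8 7 2 9 3 / 3 9 7 1 4 2 6 5 8 / 9 6 3 8 2 1 4 7 5 / 1 5 2 4 7 3 9 8 6 / 7 4 8 9 5 6 3 2 1 / 4 8 9 7 6 5 1 3 2 / 6 3 1 2 9 8 5 4 7 / 2 7 5 3 1 4 8 6 9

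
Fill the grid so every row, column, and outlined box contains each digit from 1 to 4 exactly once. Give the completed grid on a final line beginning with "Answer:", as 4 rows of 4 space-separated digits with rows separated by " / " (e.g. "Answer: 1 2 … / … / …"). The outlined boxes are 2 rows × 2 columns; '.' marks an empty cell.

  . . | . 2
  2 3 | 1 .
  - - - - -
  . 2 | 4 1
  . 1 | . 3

Step 1. [r1c1∈{1,4}] across row 1, 1 lands solely at r1c1, so r1c1=1.
Step 2. [r4c3∈{2}] r4c3 has the single candidate 2, so r4c3=2.
Step 3. [r1c2∈{4}] r1c2 has the single candidate 4 ⇒ r1c2=4.
Step 4. [r4c1∈{4}] nothing but 4 survives at r4c1. So r4c1=4.
Step 5. [r2c4∈{4}] r2c4 is down to just 4, so r2c4=4.
Step 6. [r3c1∈{3}] r3c1's peers cover all but 3. So r3c1=3.
Step 7. [r1c3∈{3}] r1c3 is down to just 3. So r1c3=3.

Answer: 1 4 3 2 / 2 3 1 4 / 3 2 4 1 / 4 1 2 3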